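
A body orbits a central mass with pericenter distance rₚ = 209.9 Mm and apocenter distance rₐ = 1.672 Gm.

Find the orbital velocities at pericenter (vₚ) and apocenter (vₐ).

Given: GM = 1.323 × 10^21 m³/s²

Convert to SI: rₚ = 209.9 Mm = 2.099e+08 m; rₐ = 1.672 Gm = 1.672e+09 m.
Use the vis-viva equation v² = GM(2/r − 1/a) with a = (rₚ + rₐ)/2 = (2.099e+08 + 1.672e+09)/2 = 9.4095e+08 m.
vₚ = √(GM · (2/rₚ − 1/a)) = √(1.323e+21 · (2/2.099e+08 − 1/9.4095e+08)) m/s ≈ 3.347e+06 m/s = 3347 km/s.
vₐ = √(GM · (2/rₐ − 1/a)) = √(1.323e+21 · (2/1.672e+09 − 1/9.4095e+08)) m/s ≈ 4.201e+05 m/s = 420.1 km/s.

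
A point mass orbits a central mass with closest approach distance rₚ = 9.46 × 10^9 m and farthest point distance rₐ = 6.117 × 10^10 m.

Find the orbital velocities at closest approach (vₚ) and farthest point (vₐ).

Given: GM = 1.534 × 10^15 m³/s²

Use the vis-viva equation v² = GM(2/r − 1/a) with a = (rₚ + rₐ)/2 = (9.46e+09 + 6.117e+10)/2 = 3.5315e+10 m.
vₚ = √(GM · (2/rₚ − 1/a)) = √(1.534e+15 · (2/9.46e+09 − 1/3.5315e+10)) m/s ≈ 530 m/s = 530 m/s.
vₐ = √(GM · (2/rₐ − 1/a)) = √(1.534e+15 · (2/6.117e+10 − 1/3.5315e+10)) m/s ≈ 81.96 m/s = 81.96 m/s.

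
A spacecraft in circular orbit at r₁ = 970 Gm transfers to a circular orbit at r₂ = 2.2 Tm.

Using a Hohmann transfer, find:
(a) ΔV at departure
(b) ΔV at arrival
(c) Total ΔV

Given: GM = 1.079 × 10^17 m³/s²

Convert to SI: r₁ = 970 Gm = 9.7e+11 m; r₂ = 2.2 Tm = 2.2e+12 m.
Transfer semi-major axis: a_t = (r₁ + r₂)/2 = (9.7e+11 + 2.2e+12)/2 = 1.585e+12 m.
Circular speeds: v₁ = √(GM/r₁) = 333.522 m/s, v₂ = √(GM/r₂) = 221.462 m/s.
Transfer speeds (vis-viva v² = GM(2/r − 1/a_t)): v₁ᵗ = 392.936 m/s, v₂ᵗ = 173.249 m/s.
(a) ΔV₁ = |v₁ᵗ − v₁| ≈ 59.41 m/s = 59.41 m/s.
(b) ΔV₂ = |v₂ − v₂ᵗ| ≈ 48.21 m/s = 48.21 m/s.
(c) ΔV_total = ΔV₁ + ΔV₂ ≈ 107.6 m/s = 107.6 m/s.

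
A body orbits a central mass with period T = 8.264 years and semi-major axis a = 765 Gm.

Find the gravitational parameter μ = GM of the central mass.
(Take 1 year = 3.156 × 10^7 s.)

Convert to SI: T = 8.264 years = 2.60812e+08 s; a = 765 Gm = 7.65e+11 m.
GM = 4π² · a³ / T².
GM = 4π² · (7.65e+11)³ / (2.60812e+08)² m³/s² ≈ 2.598e+20 m³/s² = 2.598 × 10^20 m³/s².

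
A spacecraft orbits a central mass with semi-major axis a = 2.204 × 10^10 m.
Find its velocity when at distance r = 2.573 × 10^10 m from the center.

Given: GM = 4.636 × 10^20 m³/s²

Vis-viva: v = √(GM · (2/r − 1/a)).
2/r − 1/a = 2/2.573e+10 − 1/2.204e+10 = 3.23582e-11 m⁻¹.
v = √(4.636e+20 · 3.23582e-11) m/s ≈ 1.225e+05 m/s = 122.5 km/s.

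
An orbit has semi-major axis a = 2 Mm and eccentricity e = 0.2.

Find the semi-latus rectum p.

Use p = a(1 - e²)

Convert to SI: a = 2 Mm = 2e+06 m.
p = a (1 − e²).
p = 2e+06 · (1 − (0.2)²) = 2e+06 · 0.96 ≈ 1.92e+06 m = 1.92 Mm.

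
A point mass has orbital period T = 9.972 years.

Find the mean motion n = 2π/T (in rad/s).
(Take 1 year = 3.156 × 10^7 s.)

Convert to SI: T = 9.972 years = 3.14716e+08 s.
n = 2π / T.
n = 2π / 3.14716e+08 s ≈ 1.996e-08 rad/s.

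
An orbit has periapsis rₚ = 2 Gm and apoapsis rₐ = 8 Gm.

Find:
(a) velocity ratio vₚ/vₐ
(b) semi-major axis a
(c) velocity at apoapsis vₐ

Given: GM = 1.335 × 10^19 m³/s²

Convert to SI: rₚ = 2 Gm = 2e+09 m; rₐ = 8 Gm = 8e+09 m.
(a) Conservation of angular momentum (rₚvₚ = rₐvₐ) gives vₚ/vₐ = rₐ/rₚ = 8e+09/2e+09 ≈ 4
(b) a = (rₚ + rₐ)/2 = (2e+09 + 8e+09)/2 ≈ 5e+09 m
(c) With a = (rₚ + rₐ)/2 = 5e+09 m, vₐ = √(GM (2/rₐ − 1/a)) = √(1.335e+19 · (2/8e+09 − 1/5e+09)) m/s ≈ 2.584e+04 m/s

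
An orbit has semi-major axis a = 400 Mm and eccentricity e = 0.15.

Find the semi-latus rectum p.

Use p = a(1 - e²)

Convert to SI: a = 400 Mm = 4e+08 m.
p = a (1 − e²).
p = 4e+08 · (1 − (0.15)²) = 4e+08 · 0.9775 ≈ 3.91e+08 m = 391 Mm.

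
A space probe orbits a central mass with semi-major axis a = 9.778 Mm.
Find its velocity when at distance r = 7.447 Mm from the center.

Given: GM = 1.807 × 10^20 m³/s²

Convert to SI: a = 9.778 Mm = 9.778e+06 m; r = 7.447 Mm = 7.447e+06 m.
Vis-viva: v = √(GM · (2/r − 1/a)).
2/r − 1/a = 2/7.447e+06 − 1/9.778e+06 = 1.66294e-07 m⁻¹.
v = √(1.807e+20 · 1.66294e-07) m/s ≈ 5.482e+06 m/s = 5482 km/s.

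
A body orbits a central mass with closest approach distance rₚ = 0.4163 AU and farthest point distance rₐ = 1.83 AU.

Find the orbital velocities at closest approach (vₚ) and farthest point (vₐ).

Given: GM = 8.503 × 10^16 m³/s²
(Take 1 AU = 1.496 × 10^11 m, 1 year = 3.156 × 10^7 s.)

Convert to SI: rₚ = 0.4163 AU = 6.22785e+10 m; rₐ = 1.83 AU = 2.73768e+11 m.
Use the vis-viva equation v² = GM(2/r − 1/a) with a = (rₚ + rₐ)/2 = (6.22785e+10 + 2.73768e+11)/2 = 1.68023e+11 m.
vₚ = √(GM · (2/rₚ − 1/a)) = √(8.503e+16 · (2/6.22785e+10 − 1/1.68023e+11)) m/s ≈ 1492 m/s = 0.3147 AU/year.
vₐ = √(GM · (2/rₐ − 1/a)) = √(8.503e+16 · (2/2.73768e+11 − 1/1.68023e+11)) m/s ≈ 339.3 m/s = 0.07158 AU/year.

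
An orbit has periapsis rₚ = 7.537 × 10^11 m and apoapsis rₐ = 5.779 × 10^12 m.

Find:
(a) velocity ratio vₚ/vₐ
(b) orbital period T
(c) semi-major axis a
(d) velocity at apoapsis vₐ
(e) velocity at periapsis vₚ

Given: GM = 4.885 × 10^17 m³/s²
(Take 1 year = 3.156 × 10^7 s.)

(a) Conservation of angular momentum (rₚvₚ = rₐvₐ) gives vₚ/vₐ = rₐ/rₚ = 5.779e+12/7.537e+11 ≈ 7.668
(b) With a = (rₚ + rₐ)/2 = 3.26635e+12 m, T = 2π √(a³/GM) = 2π √((3.26635e+12)³/4.885e+17) s ≈ 5.307e+10 s
(c) a = (rₚ + rₐ)/2 = (7.537e+11 + 5.779e+12)/2 ≈ 3.266e+12 m
(d) With a = (rₚ + rₐ)/2 = 3.26635e+12 m, vₐ = √(GM (2/rₐ − 1/a)) = √(4.885e+17 · (2/5.779e+12 − 1/3.26635e+12)) m/s ≈ 139.7 m/s
(e) With a = (rₚ + rₐ)/2 = 3.26635e+12 m, vₚ = √(GM (2/rₚ − 1/a)) = √(4.885e+17 · (2/7.537e+11 − 1/3.26635e+12)) m/s ≈ 1071 m/s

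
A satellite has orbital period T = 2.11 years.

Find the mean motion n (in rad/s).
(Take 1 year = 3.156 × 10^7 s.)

Convert to SI: T = 2.11 years = 6.65916e+07 s.
n = 2π / T.
n = 2π / 6.65916e+07 s ≈ 9.435e-08 rad/s.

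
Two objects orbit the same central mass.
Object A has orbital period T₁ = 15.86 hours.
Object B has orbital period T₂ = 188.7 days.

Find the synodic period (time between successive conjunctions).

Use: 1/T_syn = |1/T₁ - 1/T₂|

Convert to SI: T₁ = 15.86 hours = 57096 s; T₂ = 188.7 days = 1.63037e+07 s.
T_syn = |T₁ · T₂ / (T₁ − T₂)|.
T_syn = |57096 · 1.63037e+07 / (57096 − 1.63037e+07)| s ≈ 5.73e+04 s = 15.92 hours.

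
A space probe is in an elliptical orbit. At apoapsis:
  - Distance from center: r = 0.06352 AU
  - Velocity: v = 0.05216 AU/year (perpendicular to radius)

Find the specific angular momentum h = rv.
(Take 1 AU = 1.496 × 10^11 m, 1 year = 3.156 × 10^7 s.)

Convert to SI: r = 0.06352 AU = 9.50259e+09 m; v = 0.05216 AU/year = 247.248 m/s.
With v perpendicular to r, h = r · v.
h = 9.50259e+09 · 247.248 m²/s ≈ 2.349e+12 m²/s.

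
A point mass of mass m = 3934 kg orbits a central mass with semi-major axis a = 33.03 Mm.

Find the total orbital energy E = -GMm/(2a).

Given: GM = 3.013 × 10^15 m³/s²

Convert to SI: a = 33.03 Mm = 3.303e+07 m.
E = −GMm / (2a).
E = −3.013e+15 · 3934 / (2 · 3.303e+07) J ≈ -1.794e+11 J = -179.4 GJ.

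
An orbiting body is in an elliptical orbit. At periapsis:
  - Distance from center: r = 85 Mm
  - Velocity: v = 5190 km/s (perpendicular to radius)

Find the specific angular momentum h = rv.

Convert to SI: r = 85 Mm = 8.5e+07 m; v = 5190 km/s = 5.19e+06 m/s.
With v perpendicular to r, h = r · v.
h = 8.5e+07 · 5.19e+06 m²/s ≈ 4.412e+14 m²/s.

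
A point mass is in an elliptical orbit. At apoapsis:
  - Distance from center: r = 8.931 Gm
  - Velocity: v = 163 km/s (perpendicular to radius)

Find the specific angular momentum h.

Convert to SI: r = 8.931 Gm = 8.931e+09 m; v = 163 km/s = 163000 m/s.
With v perpendicular to r, h = r · v.
h = 8.931e+09 · 163000 m²/s ≈ 1.456e+15 m²/s.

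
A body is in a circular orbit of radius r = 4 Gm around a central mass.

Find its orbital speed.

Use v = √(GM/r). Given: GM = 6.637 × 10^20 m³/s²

Convert to SI: r = 4 Gm = 4e+09 m.
For a circular orbit, gravity supplies the centripetal force, so v = √(GM / r).
v = √(6.637e+20 / 4e+09) m/s ≈ 4.073e+05 m/s = 407.3 km/s.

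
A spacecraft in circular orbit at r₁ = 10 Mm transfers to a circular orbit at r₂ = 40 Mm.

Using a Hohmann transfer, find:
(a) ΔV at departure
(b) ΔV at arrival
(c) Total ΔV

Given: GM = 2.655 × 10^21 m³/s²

Convert to SI: r₁ = 10 Mm = 1e+07 m; r₂ = 40 Mm = 4e+07 m.
Transfer semi-major axis: a_t = (r₁ + r₂)/2 = (1e+07 + 4e+07)/2 = 2.5e+07 m.
Circular speeds: v₁ = √(GM/r₁) = 1.62942e+07 m/s, v₂ = √(GM/r₂) = 8.14709e+06 m/s.
Transfer speeds (vis-viva v² = GM(2/r − 1/a_t)): v₁ᵗ = 2.06107e+07 m/s, v₂ᵗ = 5.15267e+06 m/s.
(a) ΔV₁ = |v₁ᵗ − v₁| ≈ 4.317e+06 m/s = 4317 km/s.
(b) ΔV₂ = |v₂ − v₂ᵗ| ≈ 2.994e+06 m/s = 2994 km/s.
(c) ΔV_total = ΔV₁ + ΔV₂ ≈ 7.311e+06 m/s = 7311 km/s.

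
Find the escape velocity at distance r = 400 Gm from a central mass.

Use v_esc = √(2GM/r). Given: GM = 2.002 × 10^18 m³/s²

Convert to SI: r = 400 Gm = 4e+11 m.
Escape velocity comes from setting total energy to zero: ½v² − GM/r = 0 ⇒ v_esc = √(2GM / r).
v_esc = √(2 · 2.002e+18 / 4e+11) m/s ≈ 3164 m/s = 3.164 km/s.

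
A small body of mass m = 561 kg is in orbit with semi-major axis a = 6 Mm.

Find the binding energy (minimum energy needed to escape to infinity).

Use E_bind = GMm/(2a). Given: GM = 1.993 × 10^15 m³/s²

Convert to SI: a = 6 Mm = 6e+06 m.
Total orbital energy is E = −GMm/(2a); binding energy is E_bind = −E = GMm/(2a).
E_bind = 1.993e+15 · 561 / (2 · 6e+06) J ≈ 9.317e+10 J = 93.17 GJ.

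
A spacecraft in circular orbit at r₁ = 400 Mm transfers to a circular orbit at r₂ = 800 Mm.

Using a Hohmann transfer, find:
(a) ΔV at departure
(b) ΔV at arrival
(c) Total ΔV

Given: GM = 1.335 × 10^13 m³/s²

Convert to SI: r₁ = 400 Mm = 4e+08 m; r₂ = 800 Mm = 8e+08 m.
Transfer semi-major axis: a_t = (r₁ + r₂)/2 = (4e+08 + 8e+08)/2 = 6e+08 m.
Circular speeds: v₁ = √(GM/r₁) = 182.688 m/s, v₂ = √(GM/r₂) = 129.18 m/s.
Transfer speeds (vis-viva v² = GM(2/r − 1/a_t)): v₁ᵗ = 210.95 m/s, v₂ᵗ = 105.475 m/s.
(a) ΔV₁ = |v₁ᵗ − v₁| ≈ 28.26 m/s = 28.26 m/s.
(b) ΔV₂ = |v₂ − v₂ᵗ| ≈ 23.7 m/s = 23.7 m/s.
(c) ΔV_total = ΔV₁ + ΔV₂ ≈ 51.97 m/s = 51.97 m/s.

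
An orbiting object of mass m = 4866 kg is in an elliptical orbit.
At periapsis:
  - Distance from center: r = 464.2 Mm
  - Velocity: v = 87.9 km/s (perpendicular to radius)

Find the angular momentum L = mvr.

Convert to SI: r = 464.2 Mm = 4.642e+08 m; v = 87.9 km/s = 87900 m/s.
Since v is perpendicular to r, L = m · v · r.
L = 4866 · 87900 · 4.642e+08 kg·m²/s ≈ 1.985e+17 kg·m²/s.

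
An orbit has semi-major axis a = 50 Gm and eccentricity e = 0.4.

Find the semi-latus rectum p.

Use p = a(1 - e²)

Convert to SI: a = 50 Gm = 5e+10 m.
p = a (1 − e²).
p = 5e+10 · (1 − (0.4)²) = 5e+10 · 0.84 ≈ 4.2e+10 m = 42 Gm.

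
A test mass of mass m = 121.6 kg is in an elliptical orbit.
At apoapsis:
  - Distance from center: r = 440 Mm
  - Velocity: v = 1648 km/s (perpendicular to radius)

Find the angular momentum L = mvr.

Convert to SI: r = 440 Mm = 4.4e+08 m; v = 1648 km/s = 1.648e+06 m/s.
Since v is perpendicular to r, L = m · v · r.
L = 121.6 · 1.648e+06 · 4.4e+08 kg·m²/s ≈ 8.817e+16 kg·m²/s.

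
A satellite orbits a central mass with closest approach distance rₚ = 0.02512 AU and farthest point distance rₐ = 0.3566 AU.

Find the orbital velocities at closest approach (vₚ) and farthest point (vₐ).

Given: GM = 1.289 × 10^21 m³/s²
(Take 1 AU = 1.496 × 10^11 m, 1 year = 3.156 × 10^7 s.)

Convert to SI: rₚ = 0.02512 AU = 3.75795e+09 m; rₐ = 0.3566 AU = 5.33474e+10 m.
Use the vis-viva equation v² = GM(2/r − 1/a) with a = (rₚ + rₐ)/2 = (3.75795e+09 + 5.33474e+10)/2 = 2.85527e+10 m.
vₚ = √(GM · (2/rₚ − 1/a)) = √(1.289e+21 · (2/3.75795e+09 − 1/2.85527e+10)) m/s ≈ 8.005e+05 m/s = 168.9 AU/year.
vₐ = √(GM · (2/rₐ − 1/a)) = √(1.289e+21 · (2/5.33474e+10 − 1/2.85527e+10)) m/s ≈ 5.639e+04 m/s = 11.9 AU/year.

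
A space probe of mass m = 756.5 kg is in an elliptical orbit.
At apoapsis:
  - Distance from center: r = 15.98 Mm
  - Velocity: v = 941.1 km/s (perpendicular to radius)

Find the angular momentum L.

Convert to SI: r = 15.98 Mm = 1.598e+07 m; v = 941.1 km/s = 941100 m/s.
Since v is perpendicular to r, L = m · v · r.
L = 756.5 · 941100 · 1.598e+07 kg·m²/s ≈ 1.138e+16 kg·m²/s.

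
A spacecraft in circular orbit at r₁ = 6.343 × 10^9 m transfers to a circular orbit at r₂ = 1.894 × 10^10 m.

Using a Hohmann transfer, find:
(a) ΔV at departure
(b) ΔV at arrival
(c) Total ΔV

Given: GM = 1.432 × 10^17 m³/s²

Transfer semi-major axis: a_t = (r₁ + r₂)/2 = (6.343e+09 + 1.894e+10)/2 = 1.26415e+10 m.
Circular speeds: v₁ = √(GM/r₁) = 4751.43 m/s, v₂ = √(GM/r₂) = 2749.68 m/s.
Transfer speeds (vis-viva v² = GM(2/r − 1/a_t)): v₁ᵗ = 5815.87 m/s, v₂ᵗ = 1947.73 m/s.
(a) ΔV₁ = |v₁ᵗ − v₁| ≈ 1064 m/s = 1.064 km/s.
(b) ΔV₂ = |v₂ − v₂ᵗ| ≈ 801.9 m/s = 801.9 m/s.
(c) ΔV_total = ΔV₁ + ΔV₂ ≈ 1866 m/s = 1.866 km/s.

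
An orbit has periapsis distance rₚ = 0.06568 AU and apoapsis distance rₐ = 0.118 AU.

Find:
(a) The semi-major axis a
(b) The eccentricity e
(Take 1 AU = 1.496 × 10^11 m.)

Convert to SI: rₚ = 0.06568 AU = 9.82573e+09 m; rₐ = 0.118 AU = 1.76528e+10 m.
(a) a = (rₚ + rₐ) / 2 = (9.82573e+09 + 1.76528e+10) / 2 ≈ 1.374e+10 m = 0.09184 AU.
(b) e = (rₐ − rₚ) / (rₐ + rₚ) = (1.76528e+10 − 9.82573e+09) / (1.76528e+10 + 9.82573e+09) ≈ 0.2848.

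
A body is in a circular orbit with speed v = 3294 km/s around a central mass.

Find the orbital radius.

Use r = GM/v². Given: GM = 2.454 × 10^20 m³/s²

Convert to SI: v = 3294 km/s = 3.294e+06 m/s.
For a circular orbit, v² = GM / r, so r = GM / v².
r = 2.454e+20 / (3.294e+06)² m ≈ 2.262e+07 m = 2.262 × 10^7 m.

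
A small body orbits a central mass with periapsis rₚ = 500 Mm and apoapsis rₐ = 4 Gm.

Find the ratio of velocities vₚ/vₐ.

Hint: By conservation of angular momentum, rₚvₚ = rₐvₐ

Convert to SI: rₚ = 500 Mm = 5e+08 m; rₐ = 4 Gm = 4e+09 m.
Conservation of angular momentum gives rₚvₚ = rₐvₐ, so vₚ/vₐ = rₐ/rₚ.
vₚ/vₐ = 4e+09 / 5e+08 ≈ 8.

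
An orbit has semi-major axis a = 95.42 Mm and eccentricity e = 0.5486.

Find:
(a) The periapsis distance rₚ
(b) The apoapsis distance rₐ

Convert to SI: a = 95.42 Mm = 9.542e+07 m.
(a) rₚ = a(1 − e) = 9.542e+07 · (1 − 0.5486) = 9.542e+07 · 0.4514 ≈ 4.307e+07 m = 43.07 Mm.
(b) rₐ = a(1 + e) = 9.542e+07 · (1 + 0.5486) = 9.542e+07 · 1.5486 ≈ 1.478e+08 m = 147.8 Mm.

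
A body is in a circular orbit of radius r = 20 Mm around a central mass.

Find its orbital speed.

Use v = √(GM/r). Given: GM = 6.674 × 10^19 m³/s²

Convert to SI: r = 20 Mm = 2e+07 m.
For a circular orbit, gravity supplies the centripetal force, so v = √(GM / r).
v = √(6.674e+19 / 2e+07) m/s ≈ 1.827e+06 m/s = 1827 km/s.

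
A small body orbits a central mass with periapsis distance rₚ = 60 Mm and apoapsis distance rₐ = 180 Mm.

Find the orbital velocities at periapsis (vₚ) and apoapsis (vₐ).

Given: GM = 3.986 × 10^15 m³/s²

Convert to SI: rₚ = 60 Mm = 6e+07 m; rₐ = 180 Mm = 1.8e+08 m.
Use the vis-viva equation v² = GM(2/r − 1/a) with a = (rₚ + rₐ)/2 = (6e+07 + 1.8e+08)/2 = 1.2e+08 m.
vₚ = √(GM · (2/rₚ − 1/a)) = √(3.986e+15 · (2/6e+07 − 1/1.2e+08)) m/s ≈ 9982 m/s = 9.982 km/s.
vₐ = √(GM · (2/rₐ − 1/a)) = √(3.986e+15 · (2/1.8e+08 − 1/1.2e+08)) m/s ≈ 3327 m/s = 3.327 km/s.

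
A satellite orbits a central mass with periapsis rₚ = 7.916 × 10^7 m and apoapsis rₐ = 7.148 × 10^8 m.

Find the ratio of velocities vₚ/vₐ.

Conservation of angular momentum gives rₚvₚ = rₐvₐ, so vₚ/vₐ = rₐ/rₚ.
vₚ/vₐ = 7.148e+08 / 7.916e+07 ≈ 9.03.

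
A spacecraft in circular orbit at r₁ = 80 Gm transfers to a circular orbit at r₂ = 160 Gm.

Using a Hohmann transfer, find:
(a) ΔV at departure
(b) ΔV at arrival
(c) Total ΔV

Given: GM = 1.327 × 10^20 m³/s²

Convert to SI: r₁ = 80 Gm = 8e+10 m; r₂ = 160 Gm = 1.6e+11 m.
Transfer semi-major axis: a_t = (r₁ + r₂)/2 = (8e+10 + 1.6e+11)/2 = 1.2e+11 m.
Circular speeds: v₁ = √(GM/r₁) = 40727.8 m/s, v₂ = √(GM/r₂) = 28798.9 m/s.
Transfer speeds (vis-viva v² = GM(2/r − 1/a_t)): v₁ᵗ = 47028.4 m/s, v₂ᵗ = 23514.2 m/s.
(a) ΔV₁ = |v₁ᵗ − v₁| ≈ 6301 m/s = 6.301 km/s.
(b) ΔV₂ = |v₂ − v₂ᵗ| ≈ 5285 m/s = 5.285 km/s.
(c) ΔV_total = ΔV₁ + ΔV₂ ≈ 1.159e+04 m/s = 11.59 km/s.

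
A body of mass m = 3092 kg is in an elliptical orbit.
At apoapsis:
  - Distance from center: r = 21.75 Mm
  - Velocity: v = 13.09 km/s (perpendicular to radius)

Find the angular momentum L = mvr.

Convert to SI: r = 21.75 Mm = 2.175e+07 m; v = 13.09 km/s = 13090 m/s.
Since v is perpendicular to r, L = m · v · r.
L = 3092 · 13090 · 2.175e+07 kg·m²/s ≈ 8.803e+14 kg·m²/s.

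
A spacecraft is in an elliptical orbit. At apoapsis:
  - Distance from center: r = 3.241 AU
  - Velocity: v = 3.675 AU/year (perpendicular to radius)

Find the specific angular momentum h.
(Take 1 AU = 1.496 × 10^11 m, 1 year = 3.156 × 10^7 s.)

Convert to SI: r = 3.241 AU = 4.84854e+11 m; v = 3.675 AU/year = 17420.2 m/s.
With v perpendicular to r, h = r · v.
h = 4.84854e+11 · 17420.2 m²/s ≈ 8.446e+15 m²/s.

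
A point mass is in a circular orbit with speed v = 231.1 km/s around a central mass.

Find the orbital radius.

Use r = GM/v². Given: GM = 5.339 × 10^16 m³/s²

Convert to SI: v = 231.1 km/s = 231100 m/s.
For a circular orbit, v² = GM / r, so r = GM / v².
r = 5.339e+16 / (231100)² m ≈ 9.997e+05 m = 999.7 km.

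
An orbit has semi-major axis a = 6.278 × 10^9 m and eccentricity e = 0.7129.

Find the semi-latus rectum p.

p = a (1 − e²).
p = 6.278e+09 · (1 − (0.7129)²) = 6.278e+09 · 0.491774 ≈ 3.087e+09 m = 3.087 × 10^9 m.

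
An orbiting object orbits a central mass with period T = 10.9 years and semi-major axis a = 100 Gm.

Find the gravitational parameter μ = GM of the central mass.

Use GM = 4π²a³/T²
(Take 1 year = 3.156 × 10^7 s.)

Convert to SI: T = 10.9 years = 3.44004e+08 s; a = 100 Gm = 1e+11 m.
GM = 4π² · a³ / T².
GM = 4π² · (1e+11)³ / (3.44004e+08)² m³/s² ≈ 3.336e+17 m³/s² = 3.336 × 10^17 m³/s².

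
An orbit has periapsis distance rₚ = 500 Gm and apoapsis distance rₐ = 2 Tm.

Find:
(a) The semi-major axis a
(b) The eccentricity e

Convert to SI: rₚ = 500 Gm = 5e+11 m; rₐ = 2 Tm = 2e+12 m.
(a) a = (rₚ + rₐ) / 2 = (5e+11 + 2e+12) / 2 ≈ 1.25e+12 m = 1.25 Tm.
(b) e = (rₐ − rₚ) / (rₐ + rₚ) = (2e+12 − 5e+11) / (2e+12 + 5e+11) ≈ 0.6.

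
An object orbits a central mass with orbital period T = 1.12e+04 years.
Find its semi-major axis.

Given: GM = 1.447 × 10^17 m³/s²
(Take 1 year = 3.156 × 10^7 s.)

Convert to SI: T = 1.12e+04 years = 3.53472e+11 s.
Invert Kepler's third law: a = (GM · T² / (4π²))^(1/3).
Substituting T = 3.53472e+11 s and GM = 1.447e+17 m³/s²:
a = (1.447e+17 · (3.53472e+11)² / (4π²))^(1/3) m
a ≈ 7.708e+12 m = 7.708 × 10^12 m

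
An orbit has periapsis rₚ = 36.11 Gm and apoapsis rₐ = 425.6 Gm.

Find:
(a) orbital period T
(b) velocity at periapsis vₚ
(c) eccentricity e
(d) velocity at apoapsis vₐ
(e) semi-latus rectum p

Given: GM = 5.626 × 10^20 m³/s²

Convert to SI: rₚ = 36.11 Gm = 3.611e+10 m; rₐ = 425.6 Gm = 4.256e+11 m.
(a) With a = (rₚ + rₐ)/2 = 2.30855e+11 m, T = 2π √(a³/GM) = 2π √((2.30855e+11)³/5.626e+20) s ≈ 2.938e+07 s
(b) With a = (rₚ + rₐ)/2 = 2.30855e+11 m, vₚ = √(GM (2/rₚ − 1/a)) = √(5.626e+20 · (2/3.611e+10 − 1/2.30855e+11)) m/s ≈ 1.695e+05 m/s
(c) e = (rₐ − rₚ)/(rₐ + rₚ) = (4.256e+11 − 3.611e+10)/(4.256e+11 + 3.611e+10) ≈ 0.8436
(d) With a = (rₚ + rₐ)/2 = 2.30855e+11 m, vₐ = √(GM (2/rₐ − 1/a)) = √(5.626e+20 · (2/4.256e+11 − 1/2.30855e+11)) m/s ≈ 1.438e+04 m/s
(e) From a = (rₚ + rₐ)/2 = 2.30855e+11 m and e = (rₐ − rₚ)/(rₐ + rₚ) = 0.843581, p = a(1 − e²) = 2.30855e+11 · (1 − (0.843581)²) ≈ 6.657e+10 m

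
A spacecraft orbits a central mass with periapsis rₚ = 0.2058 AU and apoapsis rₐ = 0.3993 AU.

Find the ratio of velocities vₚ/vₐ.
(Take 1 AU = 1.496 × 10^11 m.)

Convert to SI: rₚ = 0.2058 AU = 3.07877e+10 m; rₐ = 0.3993 AU = 5.97353e+10 m.
Conservation of angular momentum gives rₚvₚ = rₐvₐ, so vₚ/vₐ = rₐ/rₚ.
vₚ/vₐ = 5.97353e+10 / 3.07877e+10 ≈ 1.94.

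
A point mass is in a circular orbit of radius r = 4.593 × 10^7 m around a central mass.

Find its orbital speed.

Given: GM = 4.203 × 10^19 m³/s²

For a circular orbit, gravity supplies the centripetal force, so v = √(GM / r).
v = √(4.203e+19 / 4.593e+07) m/s ≈ 9.566e+05 m/s = 956.6 km/s.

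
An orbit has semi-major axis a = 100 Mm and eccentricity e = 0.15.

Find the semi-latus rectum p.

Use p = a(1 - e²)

Convert to SI: a = 100 Mm = 1e+08 m.
p = a (1 − e²).
p = 1e+08 · (1 − (0.15)²) = 1e+08 · 0.9775 ≈ 9.775e+07 m = 97.75 Mm.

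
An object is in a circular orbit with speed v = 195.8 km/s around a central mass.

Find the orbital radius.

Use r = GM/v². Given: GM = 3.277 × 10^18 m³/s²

Convert to SI: v = 195.8 km/s = 195800 m/s.
For a circular orbit, v² = GM / r, so r = GM / v².
r = 3.277e+18 / (195800)² m ≈ 8.548e+07 m = 85.48 Mm.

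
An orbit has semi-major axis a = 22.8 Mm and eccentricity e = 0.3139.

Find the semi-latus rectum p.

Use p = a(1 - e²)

Convert to SI: a = 22.8 Mm = 2.28e+07 m.
p = a (1 − e²).
p = 2.28e+07 · (1 − (0.3139)²) = 2.28e+07 · 0.901467 ≈ 2.055e+07 m = 20.55 Mm.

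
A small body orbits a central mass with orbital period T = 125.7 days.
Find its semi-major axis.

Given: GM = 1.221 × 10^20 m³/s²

Convert to SI: T = 125.7 days = 1.08605e+07 s.
Invert Kepler's third law: a = (GM · T² / (4π²))^(1/3).
Substituting T = 1.08605e+07 s and GM = 1.221e+20 m³/s²:
a = (1.221e+20 · (1.08605e+07)² / (4π²))^(1/3) m
a ≈ 7.145e+10 m = 7.145 × 10^10 m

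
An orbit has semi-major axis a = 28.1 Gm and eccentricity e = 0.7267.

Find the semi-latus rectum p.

Convert to SI: a = 28.1 Gm = 2.81e+10 m.
p = a (1 − e²).
p = 2.81e+10 · (1 − (0.7267)²) = 2.81e+10 · 0.471907 ≈ 1.326e+10 m = 13.26 Gm.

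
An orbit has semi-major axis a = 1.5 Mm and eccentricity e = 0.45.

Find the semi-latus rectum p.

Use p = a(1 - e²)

Convert to SI: a = 1.5 Mm = 1.5e+06 m.
p = a (1 − e²).
p = 1.5e+06 · (1 − (0.45)²) = 1.5e+06 · 0.7975 ≈ 1.196e+06 m = 1.196 Mm.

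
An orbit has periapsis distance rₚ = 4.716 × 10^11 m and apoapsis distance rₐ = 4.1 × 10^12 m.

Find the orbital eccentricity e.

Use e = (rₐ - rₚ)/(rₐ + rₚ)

e = (rₐ − rₚ) / (rₐ + rₚ).
e = (4.1e+12 − 4.716e+11) / (4.1e+12 + 4.716e+11) = 3.6284e+12 / 4.5716e+12 ≈ 0.7937.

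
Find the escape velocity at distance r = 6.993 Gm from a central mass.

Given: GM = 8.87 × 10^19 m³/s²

Convert to SI: r = 6.993 Gm = 6.993e+09 m.
Escape velocity comes from setting total energy to zero: ½v² − GM/r = 0 ⇒ v_esc = √(2GM / r).
v_esc = √(2 · 8.87e+19 / 6.993e+09) m/s ≈ 1.593e+05 m/s = 159.3 km/s.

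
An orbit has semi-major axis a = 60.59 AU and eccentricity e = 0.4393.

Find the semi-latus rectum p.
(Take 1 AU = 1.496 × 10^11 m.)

Convert to SI: a = 60.59 AU = 9.06426e+12 m.
p = a (1 − e²).
p = 9.06426e+12 · (1 − (0.4393)²) = 9.06426e+12 · 0.807016 ≈ 7.315e+12 m = 48.9 AU.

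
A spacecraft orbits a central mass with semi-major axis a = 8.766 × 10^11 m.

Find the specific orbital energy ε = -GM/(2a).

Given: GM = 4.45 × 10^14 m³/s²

ε = −GM / (2a).
ε = −4.45e+14 / (2 · 8.766e+11) J/kg ≈ -253.8 J/kg = -253.8 J/kg.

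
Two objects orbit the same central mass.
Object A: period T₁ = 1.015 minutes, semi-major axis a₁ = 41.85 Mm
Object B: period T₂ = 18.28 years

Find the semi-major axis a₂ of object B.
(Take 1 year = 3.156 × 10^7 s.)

Convert to SI: T₁ = 1.015 minutes = 60.9 s; a₁ = 41.85 Mm = 4.185e+07 m; T₂ = 18.28 years = 5.76917e+08 s.
Kepler's third law: (T₁/T₂)² = (a₁/a₂)³ ⇒ a₂ = a₁ · (T₂/T₁)^(2/3).
T₂/T₁ = 5.76917e+08 / 60.9 = 9.47318e+06.
a₂ = 4.185e+07 · (9.47318e+06)^(2/3) m ≈ 1.874e+12 m = 1.874 Tm.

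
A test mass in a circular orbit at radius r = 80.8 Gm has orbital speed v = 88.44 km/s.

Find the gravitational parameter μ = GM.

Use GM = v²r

Convert to SI: r = 80.8 Gm = 8.08e+10 m; v = 88.44 km/s = 88440 m/s.
For a circular orbit v² = GM/r, so GM = v² · r.
GM = (88440)² · 8.08e+10 m³/s² ≈ 6.32e+20 m³/s² = 6.32 × 10^20 m³/s².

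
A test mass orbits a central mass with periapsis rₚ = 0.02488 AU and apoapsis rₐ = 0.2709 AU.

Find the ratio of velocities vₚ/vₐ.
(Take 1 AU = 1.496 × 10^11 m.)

Convert to SI: rₚ = 0.02488 AU = 3.72205e+09 m; rₐ = 0.2709 AU = 4.05266e+10 m.
Conservation of angular momentum gives rₚvₚ = rₐvₐ, so vₚ/vₐ = rₐ/rₚ.
vₚ/vₐ = 4.05266e+10 / 3.72205e+09 ≈ 10.89.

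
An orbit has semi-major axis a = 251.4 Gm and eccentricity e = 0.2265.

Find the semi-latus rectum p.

Convert to SI: a = 251.4 Gm = 2.514e+11 m.
p = a (1 − e²).
p = 2.514e+11 · (1 − (0.2265)²) = 2.514e+11 · 0.948698 ≈ 2.385e+11 m = 238.5 Gm.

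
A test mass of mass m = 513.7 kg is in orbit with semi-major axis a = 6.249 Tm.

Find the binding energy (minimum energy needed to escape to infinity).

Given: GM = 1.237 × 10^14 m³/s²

Convert to SI: a = 6.249 Tm = 6.249e+12 m.
Total orbital energy is E = −GMm/(2a); binding energy is E_bind = −E = GMm/(2a).
E_bind = 1.237e+14 · 513.7 / (2 · 6.249e+12) J ≈ 5084 J = 5.084 kJ.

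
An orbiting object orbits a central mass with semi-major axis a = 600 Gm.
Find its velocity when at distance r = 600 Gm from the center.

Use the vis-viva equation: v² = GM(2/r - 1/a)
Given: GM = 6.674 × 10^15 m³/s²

Convert to SI: a = 600 Gm = 6e+11 m; r = 600 Gm = 6e+11 m.
Vis-viva: v = √(GM · (2/r − 1/a)).
2/r − 1/a = 2/6e+11 − 1/6e+11 = 1.66667e-12 m⁻¹.
v = √(6.674e+15 · 1.66667e-12) m/s ≈ 105.5 m/s = 105.5 m/s.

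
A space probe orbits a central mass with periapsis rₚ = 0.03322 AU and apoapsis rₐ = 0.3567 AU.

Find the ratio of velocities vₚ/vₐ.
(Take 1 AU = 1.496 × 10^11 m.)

Convert to SI: rₚ = 0.03322 AU = 4.96971e+09 m; rₐ = 0.3567 AU = 5.33623e+10 m.
Conservation of angular momentum gives rₚvₚ = rₐvₐ, so vₚ/vₐ = rₐ/rₚ.
vₚ/vₐ = 5.33623e+10 / 4.96971e+09 ≈ 10.74.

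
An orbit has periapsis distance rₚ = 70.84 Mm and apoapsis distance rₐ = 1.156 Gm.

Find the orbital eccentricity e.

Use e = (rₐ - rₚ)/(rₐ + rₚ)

Convert to SI: rₚ = 70.84 Mm = 7.084e+07 m; rₐ = 1.156 Gm = 1.156e+09 m.
e = (rₐ − rₚ) / (rₐ + rₚ).
e = (1.156e+09 − 7.084e+07) / (1.156e+09 + 7.084e+07) = 1.08516e+09 / 1.22684e+09 ≈ 0.8845.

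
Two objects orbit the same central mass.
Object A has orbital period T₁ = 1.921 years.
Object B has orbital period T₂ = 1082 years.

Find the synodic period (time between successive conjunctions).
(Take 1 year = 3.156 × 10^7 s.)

Convert to SI: T₁ = 1.921 years = 6.06268e+07 s; T₂ = 1082 years = 3.41479e+10 s.
T_syn = |T₁ · T₂ / (T₁ − T₂)|.
T_syn = |6.06268e+07 · 3.41479e+10 / (6.06268e+07 − 3.41479e+10)| s ≈ 6.073e+07 s = 1.924 years.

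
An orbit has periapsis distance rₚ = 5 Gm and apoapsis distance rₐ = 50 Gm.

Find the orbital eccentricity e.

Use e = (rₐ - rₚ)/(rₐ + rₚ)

Convert to SI: rₚ = 5 Gm = 5e+09 m; rₐ = 50 Gm = 5e+10 m.
e = (rₐ − rₚ) / (rₐ + rₚ).
e = (5e+10 − 5e+09) / (5e+10 + 5e+09) = 4.5e+10 / 5.5e+10 ≈ 0.8182.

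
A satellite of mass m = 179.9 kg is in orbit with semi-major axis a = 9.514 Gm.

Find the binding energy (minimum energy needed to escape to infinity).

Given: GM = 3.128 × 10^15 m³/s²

Convert to SI: a = 9.514 Gm = 9.514e+09 m.
Total orbital energy is E = −GMm/(2a); binding energy is E_bind = −E = GMm/(2a).
E_bind = 3.128e+15 · 179.9 / (2 · 9.514e+09) J ≈ 2.957e+07 J = 29.57 MJ.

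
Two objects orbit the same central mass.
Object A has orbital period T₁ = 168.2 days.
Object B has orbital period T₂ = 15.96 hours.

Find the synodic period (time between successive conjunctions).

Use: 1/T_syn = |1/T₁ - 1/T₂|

Convert to SI: T₁ = 168.2 days = 1.45325e+07 s; T₂ = 15.96 hours = 57456 s.
T_syn = |T₁ · T₂ / (T₁ − T₂)|.
T_syn = |1.45325e+07 · 57456 / (1.45325e+07 − 57456)| s ≈ 5.768e+04 s = 16.02 hours.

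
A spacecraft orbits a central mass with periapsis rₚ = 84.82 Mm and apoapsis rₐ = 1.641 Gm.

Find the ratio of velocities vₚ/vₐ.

Convert to SI: rₚ = 84.82 Mm = 8.482e+07 m; rₐ = 1.641 Gm = 1.641e+09 m.
Conservation of angular momentum gives rₚvₚ = rₐvₐ, so vₚ/vₐ = rₐ/rₚ.
vₚ/vₐ = 1.641e+09 / 8.482e+07 ≈ 19.35.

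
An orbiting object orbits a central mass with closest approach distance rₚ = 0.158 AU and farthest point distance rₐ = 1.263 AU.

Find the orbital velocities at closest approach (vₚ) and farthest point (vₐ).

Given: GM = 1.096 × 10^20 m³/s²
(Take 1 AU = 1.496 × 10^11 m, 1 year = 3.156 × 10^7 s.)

Convert to SI: rₚ = 0.158 AU = 2.36368e+10 m; rₐ = 1.263 AU = 1.88945e+11 m.
Use the vis-viva equation v² = GM(2/r − 1/a) with a = (rₚ + rₐ)/2 = (2.36368e+10 + 1.88945e+11)/2 = 1.06291e+11 m.
vₚ = √(GM · (2/rₚ − 1/a)) = √(1.096e+20 · (2/2.36368e+10 − 1/1.06291e+11)) m/s ≈ 9.079e+04 m/s = 19.15 AU/year.
vₐ = √(GM · (2/rₐ − 1/a)) = √(1.096e+20 · (2/1.88945e+11 − 1/1.06291e+11)) m/s ≈ 1.136e+04 m/s = 2.396 AU/year.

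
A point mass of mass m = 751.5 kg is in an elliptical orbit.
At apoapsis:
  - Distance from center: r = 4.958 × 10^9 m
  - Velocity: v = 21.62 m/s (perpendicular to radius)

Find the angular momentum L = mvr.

Since v is perpendicular to r, L = m · v · r.
L = 751.5 · 21.62 · 4.958e+09 kg·m²/s ≈ 8.055e+13 kg·m²/s.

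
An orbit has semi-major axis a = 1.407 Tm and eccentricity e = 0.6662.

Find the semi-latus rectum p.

Convert to SI: a = 1.407 Tm = 1.407e+12 m.
p = a (1 − e²).
p = 1.407e+12 · (1 − (0.6662)²) = 1.407e+12 · 0.556178 ≈ 7.825e+11 m = 782.5 Gm.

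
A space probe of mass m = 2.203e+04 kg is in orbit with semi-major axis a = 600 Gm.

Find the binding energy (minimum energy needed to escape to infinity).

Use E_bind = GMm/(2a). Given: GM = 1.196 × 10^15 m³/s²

Convert to SI: a = 600 Gm = 6e+11 m.
Total orbital energy is E = −GMm/(2a); binding energy is E_bind = −E = GMm/(2a).
E_bind = 1.196e+15 · 2.203e+04 / (2 · 6e+11) J ≈ 2.196e+07 J = 21.96 MJ.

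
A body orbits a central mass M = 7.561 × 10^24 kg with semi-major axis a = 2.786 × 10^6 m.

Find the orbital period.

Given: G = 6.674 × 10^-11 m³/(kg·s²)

GM = G · M = 6.674e-11 · 7.561e+24 = 5.04621e+14 m³/s².
Kepler's third law: T = 2π √(a³ / GM).
Substituting a = 2.786e+06 m and GM = 5.04621e+14 m³/s²:
T = 2π √((2.786e+06)³ / 5.04621e+14) s
T ≈ 1301 s = 21.68 minutes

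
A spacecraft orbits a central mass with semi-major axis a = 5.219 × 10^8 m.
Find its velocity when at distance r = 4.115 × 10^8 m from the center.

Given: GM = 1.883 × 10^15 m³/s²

Vis-viva: v = √(GM · (2/r − 1/a)).
2/r − 1/a = 2/4.115e+08 − 1/5.219e+08 = 2.94419e-09 m⁻¹.
v = √(1.883e+15 · 2.94419e-09) m/s ≈ 2355 m/s = 2.355 km/s.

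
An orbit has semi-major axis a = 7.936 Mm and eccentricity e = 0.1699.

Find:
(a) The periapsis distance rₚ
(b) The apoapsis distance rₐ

Convert to SI: a = 7.936 Mm = 7.936e+06 m.
(a) rₚ = a(1 − e) = 7.936e+06 · (1 − 0.1699) = 7.936e+06 · 0.8301 ≈ 6.588e+06 m = 6.588 Mm.
(b) rₐ = a(1 + e) = 7.936e+06 · (1 + 0.1699) = 7.936e+06 · 1.1699 ≈ 9.284e+06 m = 9.284 Mm.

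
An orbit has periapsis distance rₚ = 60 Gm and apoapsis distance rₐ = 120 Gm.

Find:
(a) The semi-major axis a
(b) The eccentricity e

Convert to SI: rₚ = 60 Gm = 6e+10 m; rₐ = 120 Gm = 1.2e+11 m.
(a) a = (rₚ + rₐ) / 2 = (6e+10 + 1.2e+11) / 2 ≈ 9e+10 m = 90 Gm.
(b) e = (rₐ − rₚ) / (rₐ + rₚ) = (1.2e+11 − 6e+10) / (1.2e+11 + 6e+10) ≈ 0.3333.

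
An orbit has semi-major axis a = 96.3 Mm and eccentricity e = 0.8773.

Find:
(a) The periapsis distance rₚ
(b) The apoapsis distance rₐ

Convert to SI: a = 96.3 Mm = 9.63e+07 m.
(a) rₚ = a(1 − e) = 9.63e+07 · (1 − 0.8773) = 9.63e+07 · 0.1227 ≈ 1.182e+07 m = 11.82 Mm.
(b) rₐ = a(1 + e) = 9.63e+07 · (1 + 0.8773) = 9.63e+07 · 1.8773 ≈ 1.808e+08 m = 180.8 Mm.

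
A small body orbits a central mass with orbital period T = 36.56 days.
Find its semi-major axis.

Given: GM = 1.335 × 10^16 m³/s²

Convert to SI: T = 36.56 days = 3.15878e+06 s.
Invert Kepler's third law: a = (GM · T² / (4π²))^(1/3).
Substituting T = 3.15878e+06 s and GM = 1.335e+16 m³/s²:
a = (1.335e+16 · (3.15878e+06)² / (4π²))^(1/3) m
a ≈ 1.5e+09 m = 1.5 Gm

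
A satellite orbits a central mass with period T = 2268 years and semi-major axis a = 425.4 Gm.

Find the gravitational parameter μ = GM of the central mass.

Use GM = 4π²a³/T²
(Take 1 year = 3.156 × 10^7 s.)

Convert to SI: T = 2268 years = 7.15781e+10 s; a = 425.4 Gm = 4.254e+11 m.
GM = 4π² · a³ / T².
GM = 4π² · (4.254e+11)³ / (7.15781e+10)² m³/s² ≈ 5.932e+14 m³/s² = 5.932 × 10^14 m³/s².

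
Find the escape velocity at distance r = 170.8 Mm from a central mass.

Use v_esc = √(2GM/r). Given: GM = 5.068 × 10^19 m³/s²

Convert to SI: r = 170.8 Mm = 1.708e+08 m.
Escape velocity comes from setting total energy to zero: ½v² − GM/r = 0 ⇒ v_esc = √(2GM / r).
v_esc = √(2 · 5.068e+19 / 1.708e+08) m/s ≈ 7.704e+05 m/s = 770.4 km/s.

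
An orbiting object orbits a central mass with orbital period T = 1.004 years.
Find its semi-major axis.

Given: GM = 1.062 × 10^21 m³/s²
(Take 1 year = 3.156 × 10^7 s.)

Convert to SI: T = 1.004 years = 3.16862e+07 s.
Invert Kepler's third law: a = (GM · T² / (4π²))^(1/3).
Substituting T = 3.16862e+07 s and GM = 1.062e+21 m³/s²:
a = (1.062e+21 · (3.16862e+07)² / (4π²))^(1/3) m
a ≈ 3e+11 m = 300 Gm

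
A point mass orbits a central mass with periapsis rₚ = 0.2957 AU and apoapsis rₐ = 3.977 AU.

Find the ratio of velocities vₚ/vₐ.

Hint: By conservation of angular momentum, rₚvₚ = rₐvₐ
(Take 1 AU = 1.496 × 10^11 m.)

Convert to SI: rₚ = 0.2957 AU = 4.42367e+10 m; rₐ = 3.977 AU = 5.94959e+11 m.
Conservation of angular momentum gives rₚvₚ = rₐvₐ, so vₚ/vₐ = rₐ/rₚ.
vₚ/vₐ = 5.94959e+11 / 4.42367e+10 ≈ 13.45.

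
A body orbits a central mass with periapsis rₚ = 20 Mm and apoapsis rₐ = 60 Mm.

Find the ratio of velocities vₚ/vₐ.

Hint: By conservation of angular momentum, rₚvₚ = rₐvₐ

Convert to SI: rₚ = 20 Mm = 2e+07 m; rₐ = 60 Mm = 6e+07 m.
Conservation of angular momentum gives rₚvₚ = rₐvₐ, so vₚ/vₐ = rₐ/rₚ.
vₚ/vₐ = 6e+07 / 2e+07 ≈ 3.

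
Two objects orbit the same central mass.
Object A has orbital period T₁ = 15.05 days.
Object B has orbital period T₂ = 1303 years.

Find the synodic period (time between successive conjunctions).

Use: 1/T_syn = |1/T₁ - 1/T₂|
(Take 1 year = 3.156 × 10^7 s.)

Convert to SI: T₁ = 15.05 days = 1.30032e+06 s; T₂ = 1303 years = 4.11227e+10 s.
T_syn = |T₁ · T₂ / (T₁ − T₂)|.
T_syn = |1.30032e+06 · 4.11227e+10 / (1.30032e+06 − 4.11227e+10)| s ≈ 1.3e+06 s = 15.05 days.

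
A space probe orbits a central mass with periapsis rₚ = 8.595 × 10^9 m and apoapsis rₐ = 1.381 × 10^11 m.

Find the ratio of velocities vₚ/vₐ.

Conservation of angular momentum gives rₚvₚ = rₐvₐ, so vₚ/vₐ = rₐ/rₚ.
vₚ/vₐ = 1.381e+11 / 8.595e+09 ≈ 16.07.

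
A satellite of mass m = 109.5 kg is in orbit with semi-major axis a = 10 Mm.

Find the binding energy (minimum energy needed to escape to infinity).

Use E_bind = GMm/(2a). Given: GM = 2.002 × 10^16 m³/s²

Convert to SI: a = 10 Mm = 1e+07 m.
Total orbital energy is E = −GMm/(2a); binding energy is E_bind = −E = GMm/(2a).
E_bind = 2.002e+16 · 109.5 / (2 · 1e+07) J ≈ 1.096e+11 J = 109.6 GJ.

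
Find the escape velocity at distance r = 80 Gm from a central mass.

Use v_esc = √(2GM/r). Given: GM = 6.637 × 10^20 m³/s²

Convert to SI: r = 80 Gm = 8e+10 m.
Escape velocity comes from setting total energy to zero: ½v² − GM/r = 0 ⇒ v_esc = √(2GM / r).
v_esc = √(2 · 6.637e+20 / 8e+10) m/s ≈ 1.288e+05 m/s = 128.8 km/s.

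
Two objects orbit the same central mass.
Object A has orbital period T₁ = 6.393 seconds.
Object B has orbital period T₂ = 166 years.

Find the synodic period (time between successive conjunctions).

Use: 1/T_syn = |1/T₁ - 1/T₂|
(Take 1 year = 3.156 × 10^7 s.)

Convert to SI: T₂ = 166 years = 5.23896e+09 s.
T_syn = |T₁ · T₂ / (T₁ − T₂)|.
T_syn = |6.393 · 5.23896e+09 / (6.393 − 5.23896e+09)| s ≈ 6.393 s = 6.393 seconds.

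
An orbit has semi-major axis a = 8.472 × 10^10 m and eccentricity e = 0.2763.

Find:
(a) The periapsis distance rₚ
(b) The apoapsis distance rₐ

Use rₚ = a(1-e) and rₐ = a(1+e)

(a) rₚ = a(1 − e) = 8.472e+10 · (1 − 0.2763) = 8.472e+10 · 0.7237 ≈ 6.131e+10 m = 6.131 × 10^10 m.
(b) rₐ = a(1 + e) = 8.472e+10 · (1 + 0.2763) = 8.472e+10 · 1.2763 ≈ 1.081e+11 m = 1.081 × 10^11 m.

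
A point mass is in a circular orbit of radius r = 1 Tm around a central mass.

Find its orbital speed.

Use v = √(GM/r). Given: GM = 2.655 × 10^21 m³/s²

Convert to SI: r = 1 Tm = 1e+12 m.
For a circular orbit, gravity supplies the centripetal force, so v = √(GM / r).
v = √(2.655e+21 / 1e+12) m/s ≈ 5.153e+04 m/s = 51.53 km/s.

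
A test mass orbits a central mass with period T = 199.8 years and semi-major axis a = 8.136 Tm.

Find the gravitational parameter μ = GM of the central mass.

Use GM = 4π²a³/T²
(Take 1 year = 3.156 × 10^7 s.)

Convert to SI: T = 199.8 years = 6.30569e+09 s; a = 8.136 Tm = 8.136e+12 m.
GM = 4π² · a³ / T².
GM = 4π² · (8.136e+12)³ / (6.30569e+09)² m³/s² ≈ 5.347e+20 m³/s² = 5.347 × 10^20 m³/s².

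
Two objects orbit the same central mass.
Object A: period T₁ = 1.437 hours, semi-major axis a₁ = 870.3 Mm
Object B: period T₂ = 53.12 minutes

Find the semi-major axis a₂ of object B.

Convert to SI: T₁ = 1.437 hours = 5173.2 s; a₁ = 870.3 Mm = 8.703e+08 m; T₂ = 53.12 minutes = 3187.2 s.
Kepler's third law: (T₁/T₂)² = (a₁/a₂)³ ⇒ a₂ = a₁ · (T₂/T₁)^(2/3).
T₂/T₁ = 3187.2 / 5173.2 = 0.616098.
a₂ = 8.703e+08 · (0.616098)^(2/3) m ≈ 6.301e+08 m = 630.1 Mm.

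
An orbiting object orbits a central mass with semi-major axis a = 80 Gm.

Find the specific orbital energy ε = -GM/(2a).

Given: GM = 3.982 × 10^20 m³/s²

Convert to SI: a = 80 Gm = 8e+10 m.
ε = −GM / (2a).
ε = −3.982e+20 / (2 · 8e+10) J/kg ≈ -2.489e+09 J/kg = -2.489 GJ/kg.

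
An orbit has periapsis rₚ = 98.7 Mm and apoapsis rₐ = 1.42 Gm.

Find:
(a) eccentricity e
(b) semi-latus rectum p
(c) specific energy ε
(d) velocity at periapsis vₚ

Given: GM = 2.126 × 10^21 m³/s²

Convert to SI: rₚ = 98.7 Mm = 9.87e+07 m; rₐ = 1.42 Gm = 1.42e+09 m.
(a) e = (rₐ − rₚ)/(rₐ + rₚ) = (1.42e+09 − 9.87e+07)/(1.42e+09 + 9.87e+07) ≈ 0.87
(b) From a = (rₚ + rₐ)/2 = 7.5935e+08 m and e = (rₐ − rₚ)/(rₐ + rₚ) = 0.87002, p = a(1 − e²) = 7.5935e+08 · (1 − (0.87002)²) ≈ 1.846e+08 m
(c) With a = (rₚ + rₐ)/2 = 7.5935e+08 m, ε = −GM/(2a) = −2.126e+21/(2 · 7.5935e+08) J/kg ≈ -1.4e+12 J/kg
(d) With a = (rₚ + rₐ)/2 = 7.5935e+08 m, vₚ = √(GM (2/rₚ − 1/a)) = √(2.126e+21 · (2/9.87e+07 − 1/7.5935e+08)) m/s ≈ 6.347e+06 m/s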